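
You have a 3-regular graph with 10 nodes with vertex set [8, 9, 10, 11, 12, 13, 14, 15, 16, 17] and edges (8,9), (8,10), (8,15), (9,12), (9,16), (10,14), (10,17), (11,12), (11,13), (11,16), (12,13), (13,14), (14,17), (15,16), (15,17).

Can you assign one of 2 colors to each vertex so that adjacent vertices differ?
No, G is not 2-colorable

The clique on vertices [11, 12, 13] has size 3 > 2, so it alone needs 3 colors.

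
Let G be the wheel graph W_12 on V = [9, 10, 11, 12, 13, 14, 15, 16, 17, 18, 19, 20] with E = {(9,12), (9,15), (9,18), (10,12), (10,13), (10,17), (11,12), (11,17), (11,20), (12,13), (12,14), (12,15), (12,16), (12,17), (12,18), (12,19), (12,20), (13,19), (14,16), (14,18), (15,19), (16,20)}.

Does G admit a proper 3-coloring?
Odd cycle [19, 15, 9, 18, 14, 16, 20, 11, 17, 10, 13] needs 3 colors (χ ≥ 3).
Vertex 12 is adjacent to every vertex of [9, 10, 11, 13, 14, 15, 16, 17, 18, 19, 20], which already need 3 colors among themselves, so 12 needs a new color (χ ≥ 4).
Hence χ(G) ≥ 4 > 3, so no proper 3-coloring exists.

No, G is not 3-colorable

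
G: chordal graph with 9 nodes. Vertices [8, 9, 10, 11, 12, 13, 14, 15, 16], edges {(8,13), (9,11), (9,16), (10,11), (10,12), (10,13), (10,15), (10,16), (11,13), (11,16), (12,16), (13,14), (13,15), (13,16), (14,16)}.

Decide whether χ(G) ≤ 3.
The clique on vertices [10, 11, 13, 16] has size 4 > 3, so it alone needs 4 colors.

No, G is not 3-colorable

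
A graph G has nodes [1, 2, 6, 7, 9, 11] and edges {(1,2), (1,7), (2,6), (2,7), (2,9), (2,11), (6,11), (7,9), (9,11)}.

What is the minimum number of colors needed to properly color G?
Clique number ω(G) = 3 (lower bound: χ ≥ ω).
The clique on [2, 9, 11] has size 3, forcing χ ≥ 3, and the coloring below uses 3 colors, so χ(G) = 3.
A valid 3-coloring: color 1: [2]; color 2: [7, 11]; color 3: [1, 6, 9].

χ(G) = 3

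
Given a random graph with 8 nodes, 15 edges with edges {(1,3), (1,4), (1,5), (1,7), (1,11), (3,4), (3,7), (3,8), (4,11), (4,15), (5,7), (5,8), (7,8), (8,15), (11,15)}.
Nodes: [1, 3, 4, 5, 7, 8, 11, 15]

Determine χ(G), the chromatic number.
Clique number ω(G) = 3 (lower bound: χ ≥ ω).
Suppose a proper 3-coloring c exists. The clique [1, 3, 4] takes 3 distinct colors; by symmetry let c(1) = 1, c(3) = 2, c(4) = 3.
- Vertex 7: neighbors [1, 3] already have colors [1, 2] ⇒ c(7) = 3.
- Vertex 8: neighbors [3, 7] already have colors [2, 3] ⇒ c(8) = 1.
- Vertex 11: neighbors [1, 4] already have colors [1, 3] ⇒ c(11) = 2.
- Vertex 15: neighbors [8, 11, 4] already have colors [1, 2, 3] — all 3 colors blocked. Contradiction.
The forced assignments end in a contradiction, so G has no proper 3-coloring (χ ≥ 4).
The coloring below uses 4 colors, so χ(G) = 4.
A valid 4-coloring: color 1: [1, 8]; color 2: [4, 7]; color 3: [3, 5, 15]; color 4: [11].

χ(G) = 4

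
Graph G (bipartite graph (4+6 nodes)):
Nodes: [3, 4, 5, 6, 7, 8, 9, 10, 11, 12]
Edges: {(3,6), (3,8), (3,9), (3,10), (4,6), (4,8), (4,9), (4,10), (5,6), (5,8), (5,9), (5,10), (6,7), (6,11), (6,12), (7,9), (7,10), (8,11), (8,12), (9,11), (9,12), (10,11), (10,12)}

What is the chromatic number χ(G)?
χ(G) = 2

Clique number ω(G) = 2 (lower bound: χ ≥ ω).
The graph is bipartite (no odd cycle), so 2 colors suffice: χ(G) = 2.
A valid 2-coloring: color 1: [6, 8, 9, 10]; color 2: [3, 4, 5, 7, 11, 12].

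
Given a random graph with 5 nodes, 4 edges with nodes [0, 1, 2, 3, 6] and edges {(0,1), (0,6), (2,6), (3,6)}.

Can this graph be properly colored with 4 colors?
Yes, G is 4-colorable

A valid 4-coloring: color 1: [1, 6]; color 2: [0, 2, 3].
(χ(G) = 2 ≤ 4.)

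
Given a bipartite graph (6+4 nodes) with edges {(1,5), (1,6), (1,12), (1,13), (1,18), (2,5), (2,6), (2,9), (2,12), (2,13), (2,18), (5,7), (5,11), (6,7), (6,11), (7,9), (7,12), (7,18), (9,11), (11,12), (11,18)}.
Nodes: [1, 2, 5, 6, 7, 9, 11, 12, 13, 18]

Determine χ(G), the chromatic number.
χ(G) = 2

Clique number ω(G) = 2 (lower bound: χ ≥ ω).
The graph is bipartite (no odd cycle), so 2 colors suffice: χ(G) = 2.
A valid 2-coloring: color 1: [1, 2, 7, 11]; color 2: [5, 6, 9, 12, 13, 18].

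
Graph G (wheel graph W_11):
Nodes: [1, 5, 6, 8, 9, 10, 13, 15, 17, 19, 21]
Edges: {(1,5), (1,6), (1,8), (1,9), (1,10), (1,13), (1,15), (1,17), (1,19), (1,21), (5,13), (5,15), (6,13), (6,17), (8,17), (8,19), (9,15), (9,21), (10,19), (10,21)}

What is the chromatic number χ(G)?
χ(G) = 3

Clique number ω(G) = 3 (lower bound: χ ≥ ω).
The clique on [1, 5, 13] has size 3, forcing χ ≥ 3, and the coloring below uses 3 colors, so χ(G) = 3.
A valid 3-coloring: color 1: [1]; color 2: [5, 6, 8, 9, 10]; color 3: [13, 15, 17, 19, 21].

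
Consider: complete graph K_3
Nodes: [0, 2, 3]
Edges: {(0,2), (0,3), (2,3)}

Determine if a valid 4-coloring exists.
Yes, G is 4-colorable

A valid 4-coloring: color 1: [2]; color 2: [3]; color 3: [0].
(χ(G) = 3 ≤ 4.)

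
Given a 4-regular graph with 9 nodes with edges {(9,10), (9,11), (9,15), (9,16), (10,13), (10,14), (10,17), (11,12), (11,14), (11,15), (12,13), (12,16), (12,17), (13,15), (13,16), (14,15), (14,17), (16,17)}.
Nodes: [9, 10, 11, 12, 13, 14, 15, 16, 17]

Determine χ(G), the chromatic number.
χ(G) = 3

Clique number ω(G) = 3 (lower bound: χ ≥ ω).
The clique on [9, 11, 15] has size 3, forcing χ ≥ 3, and the coloring below uses 3 colors, so χ(G) = 3.
A valid 3-coloring: color 1: [10, 15, 16]; color 2: [9, 12, 14]; color 3: [11, 13, 17].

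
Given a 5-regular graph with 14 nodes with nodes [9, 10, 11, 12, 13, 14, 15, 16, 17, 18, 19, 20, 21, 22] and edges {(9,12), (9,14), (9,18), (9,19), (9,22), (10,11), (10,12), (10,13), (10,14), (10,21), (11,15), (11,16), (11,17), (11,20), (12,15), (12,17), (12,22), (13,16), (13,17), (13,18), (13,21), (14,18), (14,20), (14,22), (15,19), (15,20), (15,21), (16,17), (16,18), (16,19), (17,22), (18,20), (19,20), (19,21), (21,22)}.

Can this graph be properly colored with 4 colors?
A valid 4-coloring: color 1: [12, 14, 16, 21]; color 2: [11, 18, 19, 22]; color 3: [9, 10, 17, 20]; color 4: [13, 15].
(χ(G) = 4 ≤ 4.)

Yes, G is 4-colorable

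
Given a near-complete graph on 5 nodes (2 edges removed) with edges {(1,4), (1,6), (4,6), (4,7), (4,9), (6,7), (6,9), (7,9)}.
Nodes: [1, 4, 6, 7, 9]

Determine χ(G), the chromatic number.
Clique number ω(G) = 4 (lower bound: χ ≥ ω).
The clique on [4, 6, 7, 9] has size 4, forcing χ ≥ 4, and the coloring below uses 4 colors, so χ(G) = 4.
A valid 4-coloring: color 1: [4]; color 2: [6]; color 3: [1, 7]; color 4: [9].

χ(G) = 4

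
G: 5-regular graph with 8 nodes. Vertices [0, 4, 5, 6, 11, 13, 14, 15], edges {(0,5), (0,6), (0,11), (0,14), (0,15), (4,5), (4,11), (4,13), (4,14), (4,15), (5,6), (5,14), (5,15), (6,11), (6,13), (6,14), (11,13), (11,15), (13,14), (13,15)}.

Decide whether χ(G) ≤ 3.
The clique on vertices [0, 5, 6, 14] has size 4 > 3, so it alone needs 4 colors.

No, G is not 3-colorable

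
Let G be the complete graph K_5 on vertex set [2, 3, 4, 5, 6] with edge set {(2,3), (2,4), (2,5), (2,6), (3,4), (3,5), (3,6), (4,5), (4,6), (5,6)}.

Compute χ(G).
Clique number ω(G) = 5 (lower bound: χ ≥ ω).
The clique on [2, 3, 4, 5, 6] has size 5, forcing χ ≥ 5, and the coloring below uses 5 colors, so χ(G) = 5.
A valid 5-coloring: color 1: [6]; color 2: [5]; color 3: [3]; color 4: [4]; color 5: [2].

χ(G) = 5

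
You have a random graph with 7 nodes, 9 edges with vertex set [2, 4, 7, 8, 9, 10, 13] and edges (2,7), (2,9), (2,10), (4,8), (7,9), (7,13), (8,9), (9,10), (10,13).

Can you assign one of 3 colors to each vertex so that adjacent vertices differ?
A valid 3-coloring: color 1: [4, 9, 13]; color 2: [7, 8, 10]; color 3: [2].
(χ(G) = 3 ≤ 3.)

Yes, G is 3-colorable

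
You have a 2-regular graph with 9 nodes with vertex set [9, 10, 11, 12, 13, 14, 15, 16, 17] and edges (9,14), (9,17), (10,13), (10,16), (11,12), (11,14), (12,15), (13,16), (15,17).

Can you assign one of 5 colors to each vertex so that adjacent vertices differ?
Yes, G is 5-colorable

A valid 5-coloring: color 1: [9, 11, 13, 15]; color 2: [12, 14, 16, 17]; color 3: [10].
(χ(G) = 3 ≤ 5.)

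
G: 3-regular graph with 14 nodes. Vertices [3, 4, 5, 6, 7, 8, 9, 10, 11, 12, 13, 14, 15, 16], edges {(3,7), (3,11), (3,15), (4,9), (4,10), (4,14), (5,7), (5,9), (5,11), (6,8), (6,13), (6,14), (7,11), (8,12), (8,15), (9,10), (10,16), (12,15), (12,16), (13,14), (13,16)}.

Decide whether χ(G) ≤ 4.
A valid 4-coloring: color 1: [8, 9, 11, 14, 16]; color 2: [7, 10, 13, 15]; color 3: [3, 4, 5, 6, 12].
(χ(G) = 3 ≤ 4.)

Yes, G is 4-colorable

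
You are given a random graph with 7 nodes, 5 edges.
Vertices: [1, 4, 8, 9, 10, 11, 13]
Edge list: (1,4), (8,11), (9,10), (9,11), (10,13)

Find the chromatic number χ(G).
Clique number ω(G) = 2 (lower bound: χ ≥ ω).
The graph is bipartite (no odd cycle), so 2 colors suffice: χ(G) = 2.
A valid 2-coloring: color 1: [1, 10, 11]; color 2: [4, 8, 9, 13].

χ(G) = 2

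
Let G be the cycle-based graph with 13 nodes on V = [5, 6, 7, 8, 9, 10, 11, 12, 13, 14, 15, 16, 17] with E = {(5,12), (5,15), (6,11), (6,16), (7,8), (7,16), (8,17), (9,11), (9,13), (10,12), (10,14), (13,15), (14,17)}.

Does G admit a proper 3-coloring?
A valid 3-coloring: color 1: [5, 6, 7, 9, 10, 17]; color 2: [8, 11, 12, 14, 15, 16]; color 3: [13].
(χ(G) = 3 ≤ 3.)

Yes, G is 3-colorable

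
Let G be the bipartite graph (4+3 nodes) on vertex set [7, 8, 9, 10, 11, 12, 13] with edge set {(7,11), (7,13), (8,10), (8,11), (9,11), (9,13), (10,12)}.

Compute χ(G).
χ(G) = 2

Clique number ω(G) = 2 (lower bound: χ ≥ ω).
The graph is bipartite (no odd cycle), so 2 colors suffice: χ(G) = 2.
A valid 2-coloring: color 1: [10, 11, 13]; color 2: [7, 8, 9, 12].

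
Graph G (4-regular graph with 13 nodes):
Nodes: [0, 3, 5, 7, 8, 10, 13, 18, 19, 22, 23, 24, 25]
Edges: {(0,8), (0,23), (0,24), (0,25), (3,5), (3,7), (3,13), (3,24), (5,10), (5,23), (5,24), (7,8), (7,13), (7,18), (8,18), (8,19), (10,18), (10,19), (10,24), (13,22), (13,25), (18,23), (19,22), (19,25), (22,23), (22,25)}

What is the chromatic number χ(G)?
Clique number ω(G) = 3 (lower bound: χ ≥ ω).
The clique on [3, 5, 24] has size 3, forcing χ ≥ 3, and the coloring below uses 3 colors, so χ(G) = 3.
A valid 3-coloring: color 1: [0, 5, 7, 22]; color 2: [13, 18, 19, 24]; color 3: [3, 8, 10, 23, 25].

χ(G) = 3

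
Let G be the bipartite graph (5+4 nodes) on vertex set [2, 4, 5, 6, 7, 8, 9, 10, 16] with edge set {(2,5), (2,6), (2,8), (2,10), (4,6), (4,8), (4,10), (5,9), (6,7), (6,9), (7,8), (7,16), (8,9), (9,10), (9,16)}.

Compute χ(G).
Clique number ω(G) = 2 (lower bound: χ ≥ ω).
The graph is bipartite (no odd cycle), so 2 colors suffice: χ(G) = 2.
A valid 2-coloring: color 1: [2, 4, 7, 9]; color 2: [5, 6, 8, 10, 16].

χ(G) = 2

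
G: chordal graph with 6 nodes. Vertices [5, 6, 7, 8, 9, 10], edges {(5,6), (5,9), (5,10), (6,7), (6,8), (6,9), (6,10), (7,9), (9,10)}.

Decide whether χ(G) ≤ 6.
A valid 6-coloring: color 1: [6]; color 2: [8, 9]; color 3: [5, 7]; color 4: [10].
(χ(G) = 4 ≤ 6.)

Yes, G is 6-colorable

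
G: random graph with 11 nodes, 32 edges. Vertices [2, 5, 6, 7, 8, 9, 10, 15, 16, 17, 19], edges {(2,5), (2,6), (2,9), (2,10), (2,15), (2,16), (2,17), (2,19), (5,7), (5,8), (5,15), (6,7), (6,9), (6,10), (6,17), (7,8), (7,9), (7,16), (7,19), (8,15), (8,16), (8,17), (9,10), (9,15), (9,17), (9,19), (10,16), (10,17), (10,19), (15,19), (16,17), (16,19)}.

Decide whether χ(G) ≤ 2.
The clique on vertices [2, 6, 9, 10, 17] has size 5 > 2, so it alone needs 5 colors.

No, G is not 2-colorable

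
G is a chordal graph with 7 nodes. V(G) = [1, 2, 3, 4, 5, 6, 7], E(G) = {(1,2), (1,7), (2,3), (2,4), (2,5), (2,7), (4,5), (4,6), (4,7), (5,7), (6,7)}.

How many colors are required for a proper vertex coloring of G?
χ(G) = 4

Clique number ω(G) = 4 (lower bound: χ ≥ ω).
The clique on [2, 4, 5, 7] has size 4, forcing χ ≥ 4, and the coloring below uses 4 colors, so χ(G) = 4.
A valid 4-coloring: color 1: [2, 6]; color 2: [3, 7]; color 3: [1, 4]; color 4: [5].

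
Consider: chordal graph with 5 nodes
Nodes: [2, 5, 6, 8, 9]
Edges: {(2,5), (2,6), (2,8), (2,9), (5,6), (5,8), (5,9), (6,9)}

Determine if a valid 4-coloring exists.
Yes, G is 4-colorable

A valid 4-coloring: color 1: [2]; color 2: [5]; color 3: [8, 9]; color 4: [6].
(χ(G) = 4 ≤ 4.)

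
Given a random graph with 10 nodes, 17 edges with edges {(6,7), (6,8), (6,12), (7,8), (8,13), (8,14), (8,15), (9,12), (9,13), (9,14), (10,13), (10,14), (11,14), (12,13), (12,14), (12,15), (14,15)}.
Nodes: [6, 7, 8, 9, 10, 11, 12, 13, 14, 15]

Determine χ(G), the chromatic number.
χ(G) = 3

Clique number ω(G) = 3 (lower bound: χ ≥ ω).
The clique on [8, 14, 15] has size 3, forcing χ ≥ 3, and the coloring below uses 3 colors, so χ(G) = 3.
A valid 3-coloring: color 1: [6, 13, 14]; color 2: [8, 10, 11, 12]; color 3: [7, 9, 15].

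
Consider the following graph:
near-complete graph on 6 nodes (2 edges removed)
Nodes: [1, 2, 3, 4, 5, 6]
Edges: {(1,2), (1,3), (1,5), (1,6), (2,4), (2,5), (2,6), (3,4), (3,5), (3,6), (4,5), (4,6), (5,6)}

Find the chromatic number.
χ(G) = 4

Clique number ω(G) = 4 (lower bound: χ ≥ ω).
The clique on [1, 2, 5, 6] has size 4, forcing χ ≥ 4, and the coloring below uses 4 colors, so χ(G) = 4.
A valid 4-coloring: color 1: [5]; color 2: [6]; color 3: [1, 4]; color 4: [2, 3].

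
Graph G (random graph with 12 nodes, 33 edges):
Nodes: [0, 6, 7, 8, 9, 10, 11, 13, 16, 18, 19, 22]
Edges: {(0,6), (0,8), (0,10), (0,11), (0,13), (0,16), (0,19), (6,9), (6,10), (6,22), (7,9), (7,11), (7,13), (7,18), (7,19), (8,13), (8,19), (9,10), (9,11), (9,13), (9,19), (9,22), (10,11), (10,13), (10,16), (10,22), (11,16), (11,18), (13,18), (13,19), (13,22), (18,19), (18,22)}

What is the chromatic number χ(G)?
Clique number ω(G) = 4 (lower bound: χ ≥ ω).
The clique on [0, 10, 11, 16] has size 4, forcing χ ≥ 4, and the coloring below uses 4 colors, so χ(G) = 4.
A valid 4-coloring: color 1: [6, 11, 13]; color 2: [0, 9, 18]; color 3: [10, 19]; color 4: [7, 8, 16, 22].

χ(G) = 4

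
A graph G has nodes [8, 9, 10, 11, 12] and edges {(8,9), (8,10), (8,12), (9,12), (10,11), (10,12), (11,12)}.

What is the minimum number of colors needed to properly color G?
χ(G) = 3

Clique number ω(G) = 3 (lower bound: χ ≥ ω).
The clique on [8, 9, 12] has size 3, forcing χ ≥ 3, and the coloring below uses 3 colors, so χ(G) = 3.
A valid 3-coloring: color 1: [12]; color 2: [8, 11]; color 3: [9, 10].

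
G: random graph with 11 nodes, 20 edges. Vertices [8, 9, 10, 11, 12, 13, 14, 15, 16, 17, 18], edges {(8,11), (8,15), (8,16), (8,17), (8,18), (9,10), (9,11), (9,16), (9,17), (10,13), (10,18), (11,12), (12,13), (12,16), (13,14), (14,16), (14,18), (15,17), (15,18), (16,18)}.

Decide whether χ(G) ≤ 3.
A valid 3-coloring: color 1: [10, 11, 15, 16]; color 2: [8, 9, 12, 14]; color 3: [13, 17, 18].
(χ(G) = 3 ≤ 3.)

Yes, G is 3-colorable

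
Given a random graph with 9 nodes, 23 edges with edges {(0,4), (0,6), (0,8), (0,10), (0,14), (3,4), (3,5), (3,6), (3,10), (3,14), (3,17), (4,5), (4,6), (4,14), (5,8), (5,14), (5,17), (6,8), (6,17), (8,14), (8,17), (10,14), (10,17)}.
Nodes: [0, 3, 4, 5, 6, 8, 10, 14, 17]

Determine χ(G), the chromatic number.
χ(G) = 4

Clique number ω(G) = 4 (lower bound: χ ≥ ω).
The clique on [3, 4, 5, 14] has size 4, forcing χ ≥ 4, and the coloring below uses 4 colors, so χ(G) = 4.
A valid 4-coloring: color 1: [14, 17]; color 2: [0, 3]; color 3: [4, 8, 10]; color 4: [5, 6].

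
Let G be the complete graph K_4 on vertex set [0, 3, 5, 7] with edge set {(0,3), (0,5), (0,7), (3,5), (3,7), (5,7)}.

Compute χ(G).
Clique number ω(G) = 4 (lower bound: χ ≥ ω).
The clique on [0, 3, 5, 7] has size 4, forcing χ ≥ 4, and the coloring below uses 4 colors, so χ(G) = 4.
A valid 4-coloring: color 1: [7]; color 2: [3]; color 3: [5]; color 4: [0].

χ(G) = 4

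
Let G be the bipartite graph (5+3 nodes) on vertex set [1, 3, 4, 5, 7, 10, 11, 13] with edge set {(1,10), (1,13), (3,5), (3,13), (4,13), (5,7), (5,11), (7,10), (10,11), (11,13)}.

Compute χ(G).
χ(G) = 2

Clique number ω(G) = 2 (lower bound: χ ≥ ω).
The graph is bipartite (no odd cycle), so 2 colors suffice: χ(G) = 2.
A valid 2-coloring: color 1: [5, 10, 13]; color 2: [1, 3, 4, 7, 11].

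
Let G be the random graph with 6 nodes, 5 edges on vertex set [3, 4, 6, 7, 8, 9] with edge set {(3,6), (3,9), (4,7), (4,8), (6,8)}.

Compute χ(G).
χ(G) = 2

Clique number ω(G) = 2 (lower bound: χ ≥ ω).
The graph is bipartite (no odd cycle), so 2 colors suffice: χ(G) = 2.
A valid 2-coloring: color 1: [4, 6, 9]; color 2: [3, 7, 8].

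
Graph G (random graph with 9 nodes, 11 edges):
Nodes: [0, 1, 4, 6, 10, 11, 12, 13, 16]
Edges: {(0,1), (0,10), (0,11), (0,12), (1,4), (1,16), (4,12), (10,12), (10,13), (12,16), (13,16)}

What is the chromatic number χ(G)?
Clique number ω(G) = 3 (lower bound: χ ≥ ω).
The clique on [0, 10, 12] has size 3, forcing χ ≥ 3, and the coloring below uses 3 colors, so χ(G) = 3.
A valid 3-coloring: color 1: [1, 6, 11, 12, 13]; color 2: [0, 4, 16]; color 3: [10].

χ(G) = 3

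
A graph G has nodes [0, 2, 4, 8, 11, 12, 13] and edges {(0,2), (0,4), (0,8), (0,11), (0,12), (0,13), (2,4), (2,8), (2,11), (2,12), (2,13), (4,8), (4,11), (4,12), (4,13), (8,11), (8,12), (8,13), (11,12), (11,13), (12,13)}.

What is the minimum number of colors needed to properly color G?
Clique number ω(G) = 7 (lower bound: χ ≥ ω).
The clique on [0, 2, 4, 8, 11, 12, 13] has size 7, forcing χ ≥ 7, and the coloring below uses 7 colors, so χ(G) = 7.
A valid 7-coloring: color 1: [12]; color 2: [11]; color 3: [8]; color 4: [0]; color 5: [2]; color 6: [13]; color 7: [4].

χ(G) = 7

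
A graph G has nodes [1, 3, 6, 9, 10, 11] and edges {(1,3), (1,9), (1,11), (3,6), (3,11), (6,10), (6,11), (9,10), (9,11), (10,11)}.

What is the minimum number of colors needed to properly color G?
χ(G) = 4

Clique number ω(G) = 3 (lower bound: χ ≥ ω).
Odd cycle [1, 9, 10, 6, 3] needs 3 colors (χ ≥ 3).
Vertex 11 is adjacent to every vertex of [1, 3, 6, 9, 10], which already need 3 colors among themselves, so 11 needs a new color (χ ≥ 4).
The coloring below uses 4 colors, so χ(G) = 4.
A valid 4-coloring: color 1: [11]; color 2: [1, 6]; color 3: [3, 9]; color 4: [10].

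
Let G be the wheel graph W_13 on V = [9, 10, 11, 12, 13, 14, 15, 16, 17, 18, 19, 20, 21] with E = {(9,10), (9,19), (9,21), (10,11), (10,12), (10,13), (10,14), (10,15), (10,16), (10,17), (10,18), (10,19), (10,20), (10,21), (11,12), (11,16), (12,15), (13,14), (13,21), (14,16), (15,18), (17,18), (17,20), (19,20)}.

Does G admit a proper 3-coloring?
A valid 3-coloring: color 1: [10]; color 2: [11, 14, 15, 17, 19, 21]; color 3: [9, 12, 13, 16, 18, 20].
(χ(G) = 3 ≤ 3.)

Yes, G is 3-colorable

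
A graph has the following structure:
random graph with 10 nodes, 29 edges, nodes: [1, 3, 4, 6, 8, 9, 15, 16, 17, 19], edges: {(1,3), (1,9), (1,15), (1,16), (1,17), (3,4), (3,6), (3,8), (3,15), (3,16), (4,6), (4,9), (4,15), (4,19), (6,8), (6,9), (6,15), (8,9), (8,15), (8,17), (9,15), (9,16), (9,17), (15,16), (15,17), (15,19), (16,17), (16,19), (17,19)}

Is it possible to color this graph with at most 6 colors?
A valid 6-coloring: color 1: [15]; color 2: [3, 9, 19]; color 3: [6, 17]; color 4: [4, 8, 16]; color 5: [1].
(χ(G) = 5 ≤ 6.)

Yes, G is 6-colorable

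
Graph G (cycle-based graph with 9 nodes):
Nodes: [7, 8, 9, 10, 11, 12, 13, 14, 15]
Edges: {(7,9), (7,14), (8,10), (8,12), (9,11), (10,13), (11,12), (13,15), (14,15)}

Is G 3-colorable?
Yes, G is 3-colorable

A valid 3-coloring: color 1: [7, 10, 12, 15]; color 2: [8, 9, 13, 14]; color 3: [11].
(χ(G) = 3 ≤ 3.)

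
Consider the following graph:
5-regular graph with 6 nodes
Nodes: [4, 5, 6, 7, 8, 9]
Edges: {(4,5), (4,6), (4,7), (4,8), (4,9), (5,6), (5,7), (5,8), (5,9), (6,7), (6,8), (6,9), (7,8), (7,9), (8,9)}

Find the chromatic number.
Clique number ω(G) = 6 (lower bound: χ ≥ ω).
The clique on [4, 5, 6, 7, 8, 9] has size 6, forcing χ ≥ 6, and the coloring below uses 6 colors, so χ(G) = 6.
A valid 6-coloring: color 1: [4]; color 2: [5]; color 3: [8]; color 4: [7]; color 5: [9]; color 6: [6].

χ(G) = 6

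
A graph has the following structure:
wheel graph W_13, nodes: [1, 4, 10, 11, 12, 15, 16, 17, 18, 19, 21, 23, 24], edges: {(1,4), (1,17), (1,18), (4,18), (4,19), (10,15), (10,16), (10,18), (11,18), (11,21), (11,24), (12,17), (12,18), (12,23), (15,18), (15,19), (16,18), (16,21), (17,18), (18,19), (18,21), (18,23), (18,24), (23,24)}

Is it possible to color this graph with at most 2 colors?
The clique on vertices [1, 17, 18] has size 3 > 2, so it alone needs 3 colors.

No, G is not 2-colorable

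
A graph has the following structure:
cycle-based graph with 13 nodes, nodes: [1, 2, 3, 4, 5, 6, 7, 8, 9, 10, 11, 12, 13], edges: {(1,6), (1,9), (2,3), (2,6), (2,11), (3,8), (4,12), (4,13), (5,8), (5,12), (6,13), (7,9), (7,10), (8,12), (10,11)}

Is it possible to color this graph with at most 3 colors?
Yes, G is 3-colorable

A valid 3-coloring: color 1: [4, 6, 8, 9, 11]; color 2: [1, 2, 10, 12, 13]; color 3: [3, 5, 7].
(χ(G) = 3 ≤ 3.)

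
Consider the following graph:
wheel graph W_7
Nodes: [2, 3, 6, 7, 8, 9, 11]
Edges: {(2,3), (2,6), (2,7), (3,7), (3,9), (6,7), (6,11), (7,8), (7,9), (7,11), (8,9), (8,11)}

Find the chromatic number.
Clique number ω(G) = 3 (lower bound: χ ≥ ω).
The clique on [7, 8, 9] has size 3, forcing χ ≥ 3, and the coloring below uses 3 colors, so χ(G) = 3.
A valid 3-coloring: color 1: [7]; color 2: [2, 9, 11]; color 3: [3, 6, 8].

χ(G) = 3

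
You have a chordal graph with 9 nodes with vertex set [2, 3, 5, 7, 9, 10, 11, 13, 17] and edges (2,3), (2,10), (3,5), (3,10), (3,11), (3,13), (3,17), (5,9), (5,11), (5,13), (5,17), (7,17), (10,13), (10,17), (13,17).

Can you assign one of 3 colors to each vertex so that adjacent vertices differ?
No, G is not 3-colorable

The clique on vertices [3, 10, 13, 17] has size 4 > 3, so it alone needs 4 colors.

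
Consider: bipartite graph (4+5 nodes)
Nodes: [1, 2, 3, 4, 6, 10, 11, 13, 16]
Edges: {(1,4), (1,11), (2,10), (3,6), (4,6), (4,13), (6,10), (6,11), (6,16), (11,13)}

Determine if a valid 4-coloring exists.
Yes, G is 4-colorable

A valid 4-coloring: color 1: [1, 2, 6, 13]; color 2: [3, 4, 10, 11, 16].
(χ(G) = 2 ≤ 4.)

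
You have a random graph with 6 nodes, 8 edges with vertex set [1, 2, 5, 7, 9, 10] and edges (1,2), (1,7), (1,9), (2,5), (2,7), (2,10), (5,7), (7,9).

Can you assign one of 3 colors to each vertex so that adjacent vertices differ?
A valid 3-coloring: color 1: [2, 9]; color 2: [7, 10]; color 3: [1, 5].
(χ(G) = 3 ≤ 3.)

Yes, G is 3-colorable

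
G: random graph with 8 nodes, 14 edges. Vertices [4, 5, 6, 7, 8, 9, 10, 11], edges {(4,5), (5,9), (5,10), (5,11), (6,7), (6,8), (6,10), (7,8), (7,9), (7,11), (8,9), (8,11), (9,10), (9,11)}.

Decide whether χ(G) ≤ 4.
Yes, G is 4-colorable

A valid 4-coloring: color 1: [4, 6, 9]; color 2: [5, 7]; color 3: [8, 10]; color 4: [11].
(χ(G) = 4 ≤ 4.)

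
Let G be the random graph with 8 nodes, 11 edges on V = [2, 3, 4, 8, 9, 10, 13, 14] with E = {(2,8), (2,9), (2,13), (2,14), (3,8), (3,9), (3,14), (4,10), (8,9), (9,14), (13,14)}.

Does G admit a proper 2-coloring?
No, G is not 2-colorable

The clique on vertices [2, 8, 9] has size 3 > 2, so it alone needs 3 colors.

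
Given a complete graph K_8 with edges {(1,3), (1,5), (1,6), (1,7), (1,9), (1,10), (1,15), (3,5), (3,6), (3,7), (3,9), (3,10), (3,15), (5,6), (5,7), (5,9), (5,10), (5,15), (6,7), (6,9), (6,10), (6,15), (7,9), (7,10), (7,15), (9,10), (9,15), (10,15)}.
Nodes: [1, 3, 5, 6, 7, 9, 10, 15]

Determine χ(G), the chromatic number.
χ(G) = 8

Clique number ω(G) = 8 (lower bound: χ ≥ ω).
The clique on [1, 3, 5, 6, 7, 9, 10, 15] has size 8, forcing χ ≥ 8, and the coloring below uses 8 colors, so χ(G) = 8.
A valid 8-coloring: color 1: [1]; color 2: [10]; color 3: [9]; color 4: [5]; color 5: [6]; color 6: [15]; color 7: [7]; color 8: [3].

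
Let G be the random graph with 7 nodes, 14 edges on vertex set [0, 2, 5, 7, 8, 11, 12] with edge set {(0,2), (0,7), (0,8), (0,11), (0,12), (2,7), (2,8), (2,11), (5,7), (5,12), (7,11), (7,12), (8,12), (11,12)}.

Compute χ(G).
Clique number ω(G) = 4 (lower bound: χ ≥ ω).
The clique on [0, 2, 7, 11] has size 4, forcing χ ≥ 4, and the coloring below uses 4 colors, so χ(G) = 4.
A valid 4-coloring: color 1: [2, 12]; color 2: [7, 8]; color 3: [0, 5]; color 4: [11].

χ(G) = 4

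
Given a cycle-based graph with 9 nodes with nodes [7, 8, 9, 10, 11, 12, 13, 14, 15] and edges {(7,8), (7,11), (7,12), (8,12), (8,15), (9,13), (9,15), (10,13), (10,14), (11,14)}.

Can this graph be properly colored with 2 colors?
The clique on vertices [7, 8, 12] has size 3 > 2, so it alone needs 3 colors.

No, G is not 2-colorable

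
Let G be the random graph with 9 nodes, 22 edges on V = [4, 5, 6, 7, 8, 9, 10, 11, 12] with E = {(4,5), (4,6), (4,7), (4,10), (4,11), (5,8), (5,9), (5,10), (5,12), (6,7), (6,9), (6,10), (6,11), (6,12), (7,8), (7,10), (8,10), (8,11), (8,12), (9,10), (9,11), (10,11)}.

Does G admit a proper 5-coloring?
Yes, G is 5-colorable

A valid 5-coloring: color 1: [10, 12]; color 2: [6, 8]; color 3: [4, 9]; color 4: [5, 7, 11].
(χ(G) = 4 ≤ 5.)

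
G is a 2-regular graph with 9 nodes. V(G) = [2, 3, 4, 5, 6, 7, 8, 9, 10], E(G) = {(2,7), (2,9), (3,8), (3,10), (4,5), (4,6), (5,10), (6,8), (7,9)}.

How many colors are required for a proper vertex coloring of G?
Clique number ω(G) = 3 (lower bound: χ ≥ ω).
The clique on [2, 7, 9] has size 3, forcing χ ≥ 3, and the coloring below uses 3 colors, so χ(G) = 3.
A valid 3-coloring: color 1: [4, 7, 8, 10]; color 2: [2, 3, 5, 6]; color 3: [9].

χ(G) = 3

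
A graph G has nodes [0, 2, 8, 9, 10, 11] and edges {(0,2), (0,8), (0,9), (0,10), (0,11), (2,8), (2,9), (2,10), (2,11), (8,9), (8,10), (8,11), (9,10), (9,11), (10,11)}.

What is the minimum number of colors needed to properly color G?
χ(G) = 6

Clique number ω(G) = 6 (lower bound: χ ≥ ω).
The clique on [0, 2, 8, 9, 10, 11] has size 6, forcing χ ≥ 6, and the coloring below uses 6 colors, so χ(G) = 6.
A valid 6-coloring: color 1: [10]; color 2: [2]; color 3: [0]; color 4: [11]; color 5: [8]; color 6: [9].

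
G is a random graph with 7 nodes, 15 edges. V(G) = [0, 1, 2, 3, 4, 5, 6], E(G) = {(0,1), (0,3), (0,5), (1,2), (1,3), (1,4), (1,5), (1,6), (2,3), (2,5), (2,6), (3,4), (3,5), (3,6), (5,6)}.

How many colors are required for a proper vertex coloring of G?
χ(G) = 5

Clique number ω(G) = 5 (lower bound: χ ≥ ω).
The clique on [1, 2, 3, 5, 6] has size 5, forcing χ ≥ 5, and the coloring below uses 5 colors, so χ(G) = 5.
A valid 5-coloring: color 1: [3]; color 2: [1]; color 3: [4, 5]; color 4: [0, 6]; color 5: [2].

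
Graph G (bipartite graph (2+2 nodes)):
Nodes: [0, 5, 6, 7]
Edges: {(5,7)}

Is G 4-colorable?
Yes, G is 4-colorable

A valid 4-coloring: color 1: [0, 5, 6]; color 2: [7].
(χ(G) = 2 ≤ 4.)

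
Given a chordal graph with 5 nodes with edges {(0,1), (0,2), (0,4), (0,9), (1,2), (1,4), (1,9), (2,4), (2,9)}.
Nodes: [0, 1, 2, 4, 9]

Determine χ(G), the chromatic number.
Clique number ω(G) = 4 (lower bound: χ ≥ ω).
The clique on [0, 1, 2, 9] has size 4, forcing χ ≥ 4, and the coloring below uses 4 colors, so χ(G) = 4.
A valid 4-coloring: color 1: [1]; color 2: [2]; color 3: [0]; color 4: [4, 9].

χ(G) = 4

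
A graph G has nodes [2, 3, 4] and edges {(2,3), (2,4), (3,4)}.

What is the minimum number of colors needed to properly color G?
Clique number ω(G) = 3 (lower bound: χ ≥ ω).
The clique on [2, 3, 4] has size 3, forcing χ ≥ 3, and the coloring below uses 3 colors, so χ(G) = 3.
A valid 3-coloring: color 1: [2]; color 2: [4]; color 3: [3].

χ(G) = 3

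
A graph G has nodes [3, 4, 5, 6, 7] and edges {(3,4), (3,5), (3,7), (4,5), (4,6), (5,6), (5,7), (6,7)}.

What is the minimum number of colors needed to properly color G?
Clique number ω(G) = 3 (lower bound: χ ≥ ω).
The clique on [3, 4, 5] has size 3, forcing χ ≥ 3, and the coloring below uses 3 colors, so χ(G) = 3.
A valid 3-coloring: color 1: [5]; color 2: [4, 7]; color 3: [3, 6].

χ(G) = 3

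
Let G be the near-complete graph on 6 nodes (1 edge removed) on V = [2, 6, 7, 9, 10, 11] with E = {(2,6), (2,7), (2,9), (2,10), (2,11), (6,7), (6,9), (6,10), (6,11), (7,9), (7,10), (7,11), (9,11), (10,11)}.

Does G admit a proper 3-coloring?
The clique on vertices [2, 6, 7, 9, 11] has size 5 > 3, so it alone needs 5 colors.

No, G is not 3-colorable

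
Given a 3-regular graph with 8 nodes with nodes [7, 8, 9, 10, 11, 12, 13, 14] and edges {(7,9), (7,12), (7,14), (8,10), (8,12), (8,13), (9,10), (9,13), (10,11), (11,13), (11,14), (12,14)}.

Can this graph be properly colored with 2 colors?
The clique on vertices [7, 12, 14] has size 3 > 2, so it alone needs 3 colors.

No, G is not 2-colorable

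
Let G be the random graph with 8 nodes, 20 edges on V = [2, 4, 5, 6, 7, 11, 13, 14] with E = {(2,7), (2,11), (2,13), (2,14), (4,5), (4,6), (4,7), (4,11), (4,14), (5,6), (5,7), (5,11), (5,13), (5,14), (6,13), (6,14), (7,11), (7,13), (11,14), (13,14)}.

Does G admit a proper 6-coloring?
Yes, G is 6-colorable

A valid 6-coloring: color 1: [2, 5]; color 2: [7, 14]; color 3: [6, 11]; color 4: [4, 13].
(χ(G) = 4 ≤ 6.)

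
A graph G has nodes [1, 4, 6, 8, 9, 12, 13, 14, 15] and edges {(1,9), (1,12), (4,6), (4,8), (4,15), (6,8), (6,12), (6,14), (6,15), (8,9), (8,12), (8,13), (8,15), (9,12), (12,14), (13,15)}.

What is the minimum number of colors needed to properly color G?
χ(G) = 4

Clique number ω(G) = 4 (lower bound: χ ≥ ω).
The clique on [4, 6, 8, 15] has size 4, forcing χ ≥ 4, and the coloring below uses 4 colors, so χ(G) = 4.
A valid 4-coloring: color 1: [1, 8, 14]; color 2: [6, 9, 13]; color 3: [12, 15]; color 4: [4].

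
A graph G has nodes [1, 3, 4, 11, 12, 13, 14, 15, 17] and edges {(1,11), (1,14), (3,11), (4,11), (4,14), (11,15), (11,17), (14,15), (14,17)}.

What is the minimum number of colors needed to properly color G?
χ(G) = 2

Clique number ω(G) = 2 (lower bound: χ ≥ ω).
The graph is bipartite (no odd cycle), so 2 colors suffice: χ(G) = 2.
A valid 2-coloring: color 1: [11, 12, 13, 14]; color 2: [1, 3, 4, 15, 17].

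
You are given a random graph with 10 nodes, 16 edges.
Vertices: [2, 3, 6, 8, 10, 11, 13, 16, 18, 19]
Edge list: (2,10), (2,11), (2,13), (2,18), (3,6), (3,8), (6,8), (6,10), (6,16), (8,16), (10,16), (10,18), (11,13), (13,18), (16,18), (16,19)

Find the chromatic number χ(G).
Clique number ω(G) = 3 (lower bound: χ ≥ ω).
The clique on [2, 10, 18] has size 3, forcing χ ≥ 3, and the coloring below uses 3 colors, so χ(G) = 3.
A valid 3-coloring: color 1: [2, 3, 16]; color 2: [8, 10, 13, 19]; color 3: [6, 11, 18].

χ(G) = 3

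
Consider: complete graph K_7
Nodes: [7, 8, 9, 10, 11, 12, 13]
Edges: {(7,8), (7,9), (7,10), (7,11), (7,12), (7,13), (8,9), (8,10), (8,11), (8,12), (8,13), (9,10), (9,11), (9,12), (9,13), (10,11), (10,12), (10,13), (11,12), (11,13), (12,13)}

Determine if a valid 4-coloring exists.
The clique on vertices [7, 8, 9, 10, 11, 12, 13] has size 7 > 4, so it alone needs 7 colors.

No, G is not 4-colorable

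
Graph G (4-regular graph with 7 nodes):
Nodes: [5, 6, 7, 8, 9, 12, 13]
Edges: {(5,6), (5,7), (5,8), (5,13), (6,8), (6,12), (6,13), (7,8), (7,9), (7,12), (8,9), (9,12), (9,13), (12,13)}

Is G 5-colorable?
A valid 5-coloring: color 1: [6, 9]; color 2: [7, 13]; color 3: [8, 12]; color 4: [5].
(χ(G) = 4 ≤ 5.)

Yes, G is 5-colorable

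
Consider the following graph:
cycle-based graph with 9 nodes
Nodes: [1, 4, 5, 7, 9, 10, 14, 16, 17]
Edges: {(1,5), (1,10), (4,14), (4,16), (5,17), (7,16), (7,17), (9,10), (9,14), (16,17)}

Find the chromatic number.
Clique number ω(G) = 3 (lower bound: χ ≥ ω).
The clique on [7, 16, 17] has size 3, forcing χ ≥ 3, and the coloring below uses 3 colors, so χ(G) = 3.
A valid 3-coloring: color 1: [1, 4, 9, 17]; color 2: [5, 10, 14, 16]; color 3: [7].

χ(G) = 3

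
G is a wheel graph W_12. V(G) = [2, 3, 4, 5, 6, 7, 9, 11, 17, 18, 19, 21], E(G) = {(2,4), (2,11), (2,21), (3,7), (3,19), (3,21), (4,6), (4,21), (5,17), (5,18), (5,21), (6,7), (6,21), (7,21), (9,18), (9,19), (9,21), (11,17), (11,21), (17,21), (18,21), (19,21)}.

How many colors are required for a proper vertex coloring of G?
χ(G) = 4

Clique number ω(G) = 3 (lower bound: χ ≥ ω).
Odd cycle [7, 6, 4, 2, 11, 17, 5, 18, 9, 19, 3] needs 3 colors (χ ≥ 3).
Vertex 21 is adjacent to every vertex of [2, 3, 4, 5, 6, 7, 9, 11, 17, 18, 19], which already need 3 colors among themselves, so 21 needs a new color (χ ≥ 4).
The coloring below uses 4 colors, so χ(G) = 4.
A valid 4-coloring: color 1: [21]; color 2: [4, 5, 7, 11, 19]; color 3: [2, 3, 6, 17, 18]; color 4: [9].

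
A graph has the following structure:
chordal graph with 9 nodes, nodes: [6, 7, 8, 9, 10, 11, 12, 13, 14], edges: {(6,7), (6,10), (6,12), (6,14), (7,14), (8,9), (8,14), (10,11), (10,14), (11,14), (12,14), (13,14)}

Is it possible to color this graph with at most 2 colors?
The clique on vertices [10, 11, 14] has size 3 > 2, so it alone needs 3 colors.

No, G is not 2-colorable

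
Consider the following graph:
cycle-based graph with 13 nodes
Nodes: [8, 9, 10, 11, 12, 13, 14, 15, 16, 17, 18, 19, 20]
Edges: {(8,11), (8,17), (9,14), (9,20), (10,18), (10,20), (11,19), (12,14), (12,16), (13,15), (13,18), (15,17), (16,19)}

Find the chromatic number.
χ(G) = 3

Clique number ω(G) = 2 (lower bound: χ ≥ ω).
Odd cycle [9, 14, 12, 16, 19, 11, 8, 17, 15, 13, 18, 10, 20] needs 3 colors (χ ≥ 3).
The coloring below uses 3 colors, so χ(G) = 3.
A valid 3-coloring: color 1: [8, 9, 10, 12, 15, 19]; color 2: [11, 13, 14, 16, 17, 20]; color 3: [18].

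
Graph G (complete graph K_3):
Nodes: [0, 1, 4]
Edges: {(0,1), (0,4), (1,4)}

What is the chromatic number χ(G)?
χ(G) = 3

Clique number ω(G) = 3 (lower bound: χ ≥ ω).
The clique on [0, 1, 4] has size 3, forcing χ ≥ 3, and the coloring below uses 3 colors, so χ(G) = 3.
A valid 3-coloring: color 1: [4]; color 2: [0]; color 3: [1].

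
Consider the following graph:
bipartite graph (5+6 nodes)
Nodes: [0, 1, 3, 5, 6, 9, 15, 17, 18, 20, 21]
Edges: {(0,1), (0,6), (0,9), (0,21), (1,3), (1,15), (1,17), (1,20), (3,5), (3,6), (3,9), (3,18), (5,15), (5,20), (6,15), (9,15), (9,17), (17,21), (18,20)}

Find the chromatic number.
Clique number ω(G) = 2 (lower bound: χ ≥ ω).
The graph is bipartite (no odd cycle), so 2 colors suffice: χ(G) = 2.
A valid 2-coloring: color 1: [0, 3, 15, 17, 20]; color 2: [1, 5, 6, 9, 18, 21].

χ(G) = 2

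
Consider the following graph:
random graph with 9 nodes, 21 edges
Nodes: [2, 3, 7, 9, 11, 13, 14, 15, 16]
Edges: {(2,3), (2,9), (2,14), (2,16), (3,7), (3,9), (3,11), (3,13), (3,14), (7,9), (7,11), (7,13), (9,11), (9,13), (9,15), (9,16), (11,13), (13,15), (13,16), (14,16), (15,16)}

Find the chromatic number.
Clique number ω(G) = 5 (lower bound: χ ≥ ω).
The clique on [3, 7, 9, 11, 13] has size 5, forcing χ ≥ 5, and the coloring below uses 5 colors, so χ(G) = 5.
A valid 5-coloring: color 1: [9, 14]; color 2: [3, 16]; color 3: [2, 13]; color 4: [11, 15]; color 5: [7].

χ(G) = 5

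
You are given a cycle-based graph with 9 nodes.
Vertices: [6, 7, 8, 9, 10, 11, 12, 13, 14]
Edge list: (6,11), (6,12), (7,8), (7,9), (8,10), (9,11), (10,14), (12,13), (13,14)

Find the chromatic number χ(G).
χ(G) = 3

Clique number ω(G) = 2 (lower bound: χ ≥ ω).
Odd cycle [8, 10, 14, 13, 12, 6, 11, 9, 7] needs 3 colors (χ ≥ 3).
The coloring below uses 3 colors, so χ(G) = 3.
A valid 3-coloring: color 1: [8, 9, 12, 14]; color 2: [6, 7, 10, 13]; color 3: [11].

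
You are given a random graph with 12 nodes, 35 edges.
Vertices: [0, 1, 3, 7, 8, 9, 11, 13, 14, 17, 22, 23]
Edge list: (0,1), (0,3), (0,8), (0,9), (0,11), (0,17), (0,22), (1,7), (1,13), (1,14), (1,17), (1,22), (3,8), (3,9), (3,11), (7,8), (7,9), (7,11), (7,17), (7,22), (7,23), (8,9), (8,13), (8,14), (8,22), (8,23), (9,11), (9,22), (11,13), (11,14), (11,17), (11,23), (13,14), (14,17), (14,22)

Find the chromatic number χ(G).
χ(G) = 4

Clique number ω(G) = 4 (lower bound: χ ≥ ω).
The clique on [0, 3, 8, 9] has size 4, forcing χ ≥ 4, and the coloring below uses 4 colors, so χ(G) = 4.
A valid 4-coloring: color 1: [1, 8, 11]; color 2: [0, 7, 14]; color 3: [9, 13, 17, 23]; color 4: [3, 22].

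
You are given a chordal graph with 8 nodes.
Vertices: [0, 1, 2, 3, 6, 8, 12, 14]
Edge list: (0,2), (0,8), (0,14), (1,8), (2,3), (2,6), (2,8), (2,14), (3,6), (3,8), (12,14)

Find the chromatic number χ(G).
Clique number ω(G) = 3 (lower bound: χ ≥ ω).
The clique on [0, 2, 8] has size 3, forcing χ ≥ 3, and the coloring below uses 3 colors, so χ(G) = 3.
A valid 3-coloring: color 1: [1, 2, 12]; color 2: [6, 8, 14]; color 3: [0, 3].

χ(G) = 3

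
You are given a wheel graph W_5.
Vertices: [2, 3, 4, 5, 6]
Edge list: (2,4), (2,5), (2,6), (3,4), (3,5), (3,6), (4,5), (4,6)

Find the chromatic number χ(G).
χ(G) = 3

Clique number ω(G) = 3 (lower bound: χ ≥ ω).
The clique on [2, 4, 5] has size 3, forcing χ ≥ 3, and the coloring below uses 3 colors, so χ(G) = 3.
A valid 3-coloring: color 1: [4]; color 2: [5, 6]; color 3: [2, 3].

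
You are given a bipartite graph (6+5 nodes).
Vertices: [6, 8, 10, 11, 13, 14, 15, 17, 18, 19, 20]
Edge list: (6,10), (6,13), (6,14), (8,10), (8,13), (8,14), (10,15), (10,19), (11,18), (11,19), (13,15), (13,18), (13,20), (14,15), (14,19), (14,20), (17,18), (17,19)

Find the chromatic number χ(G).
Clique number ω(G) = 2 (lower bound: χ ≥ ω).
The graph is bipartite (no odd cycle), so 2 colors suffice: χ(G) = 2.
A valid 2-coloring: color 1: [10, 11, 13, 14, 17]; color 2: [6, 8, 15, 18, 19, 20].

χ(G) = 2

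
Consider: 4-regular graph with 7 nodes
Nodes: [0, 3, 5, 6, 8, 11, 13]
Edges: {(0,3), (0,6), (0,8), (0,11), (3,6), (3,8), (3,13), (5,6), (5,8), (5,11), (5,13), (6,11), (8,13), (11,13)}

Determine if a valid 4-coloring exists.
A valid 4-coloring: color 1: [0, 13]; color 2: [6, 8]; color 3: [3, 5]; color 4: [11].
(χ(G) = 4 ≤ 4.)

Yes, G is 4-colorable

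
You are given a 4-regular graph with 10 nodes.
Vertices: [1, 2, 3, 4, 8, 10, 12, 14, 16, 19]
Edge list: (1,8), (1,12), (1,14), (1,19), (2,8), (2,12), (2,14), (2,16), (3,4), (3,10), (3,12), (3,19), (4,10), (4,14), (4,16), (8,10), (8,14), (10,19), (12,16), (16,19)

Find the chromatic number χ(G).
Clique number ω(G) = 3 (lower bound: χ ≥ ω).
The clique on [1, 8, 14] has size 3, forcing χ ≥ 3, and the coloring below uses 3 colors, so χ(G) = 3.
A valid 3-coloring: color 1: [1, 2, 3]; color 2: [4, 8, 12, 19]; color 3: [10, 14, 16].

χ(G) = 3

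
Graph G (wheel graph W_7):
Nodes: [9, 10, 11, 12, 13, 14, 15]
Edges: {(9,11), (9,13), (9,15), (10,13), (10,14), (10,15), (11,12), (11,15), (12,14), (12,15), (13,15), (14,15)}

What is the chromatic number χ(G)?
Clique number ω(G) = 3 (lower bound: χ ≥ ω).
The clique on [9, 11, 15] has size 3, forcing χ ≥ 3, and the coloring below uses 3 colors, so χ(G) = 3.
A valid 3-coloring: color 1: [15]; color 2: [9, 10, 12]; color 3: [11, 13, 14].

χ(G) = 3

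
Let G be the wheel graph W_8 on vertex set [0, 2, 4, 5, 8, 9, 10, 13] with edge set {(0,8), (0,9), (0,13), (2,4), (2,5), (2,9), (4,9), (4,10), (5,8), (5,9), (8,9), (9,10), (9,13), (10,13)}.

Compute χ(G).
Clique number ω(G) = 3 (lower bound: χ ≥ ω).
Odd cycle [13, 0, 8, 5, 2, 4, 10] needs 3 colors (χ ≥ 3).
Vertex 9 is adjacent to every vertex of [0, 2, 4, 5, 8, 10, 13], which already need 3 colors among themselves, so 9 needs a new color (χ ≥ 4).
The coloring below uses 4 colors, so χ(G) = 4.
A valid 4-coloring: color 1: [9]; color 2: [4, 8, 13]; color 3: [0, 5, 10]; color 4: [2].

χ(G) = 4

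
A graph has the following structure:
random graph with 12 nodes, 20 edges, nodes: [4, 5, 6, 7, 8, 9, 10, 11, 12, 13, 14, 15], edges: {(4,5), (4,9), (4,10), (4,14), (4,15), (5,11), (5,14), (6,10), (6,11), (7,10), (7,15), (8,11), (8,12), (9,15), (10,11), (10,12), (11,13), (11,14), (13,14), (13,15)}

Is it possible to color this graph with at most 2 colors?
The clique on vertices [4, 9, 15] has size 3 > 2, so it alone needs 3 colors.

No, G is not 2-colorable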